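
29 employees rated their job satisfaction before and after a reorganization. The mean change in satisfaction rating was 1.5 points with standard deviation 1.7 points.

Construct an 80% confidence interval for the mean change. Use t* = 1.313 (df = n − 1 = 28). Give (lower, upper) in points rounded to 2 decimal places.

(1.09, 1.91)

This is a matched-pairs design, so SE = s_d/√n = 1.7/√29 = 0.3157.
Margin = 1.313 × 0.3157 = 0.4145; the interval is 1.5 ± 0.4145 = (1.09, 1.91).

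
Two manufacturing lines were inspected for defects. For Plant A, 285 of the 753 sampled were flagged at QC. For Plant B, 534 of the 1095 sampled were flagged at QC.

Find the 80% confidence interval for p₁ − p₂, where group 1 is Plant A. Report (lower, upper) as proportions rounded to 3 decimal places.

Sample proportions: 285/753 = 0.3785, 534/1095 = 0.4877.
Each SE is √(p̂(1−p̂)/n): √(0.3785·0.6215/753) = 0.01767 and √(0.4877·0.5123/1095) = 0.01511.
SE(p̂₁ − p̂₂) = √(SE₁² + SE₂²) = √(0.0003122289 + 0.0002283121) = 0.02325, since the two samples are independent.
At 80% confidence z* = 1.282; margin = 1.282 × 0.02325 = 0.02981.
The difference is 0.3785 − 0.4877 = -0.1092, so the interval is -0.1092 ± 0.02981 = (-0.139, -0.079).

(-0.139, -0.079)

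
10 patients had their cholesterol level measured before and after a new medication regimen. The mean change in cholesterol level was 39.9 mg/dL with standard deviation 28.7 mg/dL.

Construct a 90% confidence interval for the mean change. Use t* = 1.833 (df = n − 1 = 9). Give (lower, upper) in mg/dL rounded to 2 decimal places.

(23.26, 56.54)

Paired design: SE = s_d/√n = 28.7/√10 = 9.0757.
t* = 1.833; margin of error = 1.833 × 9.0757 = 16.6358.
39.9 ± 16.6358 → (23.26, 56.54).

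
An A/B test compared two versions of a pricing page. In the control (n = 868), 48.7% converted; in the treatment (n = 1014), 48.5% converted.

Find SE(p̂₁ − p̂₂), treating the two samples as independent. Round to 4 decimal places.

0.0231

SE₁ = √(p̂₁(1−p̂₁)/n₁) = √(0.4870·0.5130/868) = 0.01697; SE₂ = √(0.4850·0.5150/1014) = 0.01569.
Independent samples: SE of the difference = √(SE₁² + SE₂²) = √(0.0002879809 + 0.0002461761) = 0.02311.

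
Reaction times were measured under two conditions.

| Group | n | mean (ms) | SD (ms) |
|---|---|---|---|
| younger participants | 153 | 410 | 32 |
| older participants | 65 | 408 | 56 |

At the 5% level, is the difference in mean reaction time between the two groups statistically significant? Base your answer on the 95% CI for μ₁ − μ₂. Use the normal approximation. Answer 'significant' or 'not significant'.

not significant

Per-group SEs: s₁/√n₁ = 32/√153 = 2.5870, s₂/√n₂ = 56/√65 = 6.9459.
Unpooled SE of the difference: √(6.692569 + 48.24552681) = 7.4120.
Margin of error = z* · SE = 1.960 × 7.4120 = 14.5275.
x̄₁ − x̄₂ = 410 − 408 = 2.0000.
CI: 2.0000 ± 14.5275 = (-12.5275, 16.5275).
The interval (-12.5275, 16.5275) contains 0, so the difference is not significant.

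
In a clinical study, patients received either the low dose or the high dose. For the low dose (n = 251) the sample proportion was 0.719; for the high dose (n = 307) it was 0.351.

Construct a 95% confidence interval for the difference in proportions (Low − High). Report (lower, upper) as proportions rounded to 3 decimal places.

The two standard errors are √(0.7190×0.2810/251) = 0.02837 and √(0.3510×0.6490/307) = 0.02724.
Because the samples are independent, SE_diff = √(0.02837² + 0.02724²) = 0.03933.
Using z* = 1.960 for 95%, ME = 1.960 × 0.03933 = 0.07709.
p̂₁ − p̂₂ = 0.3680; interval 0.3680 ± 0.07709 gives (0.291, 0.445).

(0.291, 0.445)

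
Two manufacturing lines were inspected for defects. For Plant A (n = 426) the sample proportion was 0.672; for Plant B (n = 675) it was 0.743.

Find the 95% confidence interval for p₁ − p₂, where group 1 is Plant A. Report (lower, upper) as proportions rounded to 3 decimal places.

(-0.126, -0.016)

SE₁ = √(p̂₁(1−p̂₁)/n₁) = √(0.6720·0.3280/426) = 0.02275; SE₂ = √(0.7430·0.2570/675) = 0.01682.
Independent samples: SE of the difference = √(SE₁² + SE₂²) = √(0.0005175625 + 0.0002829124) = 0.02829.
z* for 95% confidence is 1.960, so the margin of error is 1.960 × 0.02829 = 0.05545.
Point estimate p̂₁ − p̂₂ = 0.6720 − 0.7430 = -0.0710.
-0.0710 ± 0.05545 → (-0.126, -0.016).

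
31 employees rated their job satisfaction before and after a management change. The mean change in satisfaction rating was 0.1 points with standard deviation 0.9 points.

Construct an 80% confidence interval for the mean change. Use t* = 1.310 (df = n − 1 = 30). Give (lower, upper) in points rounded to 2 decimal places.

Paired design: SE = s_d/√n = 0.9/√31 = 0.1616.
t* = 1.310; margin of error = 1.310 × 0.1616 = 0.2117.
0.1 ± 0.2117 → (-0.11, 0.31).

(-0.11, 0.31)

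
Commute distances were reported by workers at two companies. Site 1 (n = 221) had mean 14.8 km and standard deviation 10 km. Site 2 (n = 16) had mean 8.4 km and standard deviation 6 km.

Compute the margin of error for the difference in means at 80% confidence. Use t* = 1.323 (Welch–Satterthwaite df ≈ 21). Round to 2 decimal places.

Per-group SEs: s₁/√n₁ = 10/√221 = 0.6727, s₂/√n₂ = 6/√16 = 1.5000.
Unpooled SE of the difference: √(0.45252529 + 2.25) = 1.6439.
Margin of error = t* · SE = 1.323 × 1.6439 = 2.1749.

2.17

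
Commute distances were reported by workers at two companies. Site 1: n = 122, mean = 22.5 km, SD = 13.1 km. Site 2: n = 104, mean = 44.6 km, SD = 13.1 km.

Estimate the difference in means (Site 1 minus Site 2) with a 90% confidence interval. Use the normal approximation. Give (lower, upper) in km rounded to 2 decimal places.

SE₁ = s₁/√n₁ = 13.1/√122 = 1.1860; SE₂ = 13.1/√104 = 1.2846.
Independent samples, unequal variances: SE_diff = √(SE₁² + SE₂²) = √(1.406596 + 1.65019716) = 1.7484.
z* = 1.645, so margin of error = 1.645 × 1.7484 = 2.8761.
Difference in means = 22.5 − 44.6 = -22.1000.
-22.1000 ± 2.8761 → (-24.98, -19.22).

(-24.98, -19.22)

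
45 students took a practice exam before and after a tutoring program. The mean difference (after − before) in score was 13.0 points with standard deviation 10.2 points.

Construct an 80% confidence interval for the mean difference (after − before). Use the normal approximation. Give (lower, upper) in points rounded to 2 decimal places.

This is a matched-pairs design, so SE = s_d/√n = 10.2/√45 = 1.5205.
Margin = 1.282 × 1.5205 = 1.9493; the interval is 13.0 ± 1.9493 = (11.05, 14.95).

(11.05, 14.95)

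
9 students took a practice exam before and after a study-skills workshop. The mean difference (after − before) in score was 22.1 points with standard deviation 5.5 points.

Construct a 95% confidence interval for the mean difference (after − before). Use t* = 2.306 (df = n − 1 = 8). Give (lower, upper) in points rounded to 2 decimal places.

This is a matched-pairs design, so SE = s_d/√n = 5.5/√9 = 1.8333.
Margin = 2.306 × 1.8333 = 4.2276; the interval is 22.1 ± 4.2276 = (17.87, 26.33).

(17.87, 26.33)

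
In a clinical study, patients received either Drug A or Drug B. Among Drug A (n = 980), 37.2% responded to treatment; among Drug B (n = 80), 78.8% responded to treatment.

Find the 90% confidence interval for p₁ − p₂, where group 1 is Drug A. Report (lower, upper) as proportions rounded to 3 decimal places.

Each SE is √(p̂(1−p̂)/n): √(0.3720·0.6280/980) = 0.01544 and √(0.7880·0.2120/80) = 0.04570.
SE(p̂₁ − p̂₂) = √(SE₁² + SE₂²) = √(0.0002383936 + 0.00208849) = 0.04824, since the two samples are independent.
At 90% confidence z* = 1.645; margin = 1.645 × 0.04824 = 0.07935.
The difference is 0.3720 − 0.7880 = -0.4160, so the interval is -0.4160 ± 0.07935 = (-0.495, -0.337).

(-0.495, -0.337)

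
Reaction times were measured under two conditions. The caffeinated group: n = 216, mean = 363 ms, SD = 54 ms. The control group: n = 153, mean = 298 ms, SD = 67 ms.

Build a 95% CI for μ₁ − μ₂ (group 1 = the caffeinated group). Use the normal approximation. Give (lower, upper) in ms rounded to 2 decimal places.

(52.17, 77.83)

Per-group SEs: s₁/√n₁ = 54/√216 = 3.6742, s₂/√n₂ = 67/√153 = 5.4166.
Unpooled SE of the difference: √(13.49974564 + 29.33955556) = 6.5452.
Margin of error = z* · SE = 1.960 × 6.5452 = 12.8286.
x̄₁ − x̄₂ = 363 − 298 = 65.0000.
CI: 65.0000 ± 12.8286 = (52.17, 77.83).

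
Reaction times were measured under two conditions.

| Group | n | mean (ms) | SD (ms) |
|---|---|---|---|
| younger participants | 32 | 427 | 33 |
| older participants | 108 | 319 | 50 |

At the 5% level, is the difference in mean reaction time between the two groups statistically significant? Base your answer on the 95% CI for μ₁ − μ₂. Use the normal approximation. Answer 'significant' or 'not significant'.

significant

Standard errors of each mean: 33/√32 = 5.8336 and 50/√108 = 4.8113.
SE(x̄₁ − x̄₂) = √(5.8336² + 4.8113²) = 7.5617 for independent samples with unequal variances.
With z* = 1.960, the margin is 1.960 × 7.5617 = 14.8209.
x̄₁ − x̄₂ = 427 − 319 = 108.0000; the interval is 108.0000 ± 14.8209 = (93.1791, 122.8209).
The interval (93.1791, 122.8209) does not contain 0, so the difference is significant.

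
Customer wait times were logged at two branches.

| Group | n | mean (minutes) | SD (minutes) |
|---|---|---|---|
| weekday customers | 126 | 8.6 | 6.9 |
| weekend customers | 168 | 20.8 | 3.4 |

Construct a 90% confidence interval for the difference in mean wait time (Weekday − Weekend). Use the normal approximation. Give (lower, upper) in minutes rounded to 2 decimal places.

Per-group SEs: s₁/√n₁ = 6.9/√126 = 0.6147, s₂/√n₂ = 3.4/√168 = 0.2623.
Unpooled SE of the difference: √(0.37785609 + 0.06880129) = 0.6683.
Margin of error = z* · SE = 1.645 × 0.6683 = 1.0994.
x̄₁ − x̄₂ = 8.6 − 20.8 = -12.2000.
CI: -12.2000 ± 1.0994 = (-13.30, -11.10).

(-13.30, -11.10)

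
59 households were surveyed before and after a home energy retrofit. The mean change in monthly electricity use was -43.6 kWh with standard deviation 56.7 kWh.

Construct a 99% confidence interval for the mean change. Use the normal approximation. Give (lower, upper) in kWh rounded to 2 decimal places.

(-62.62, -24.58)

Paired design: SE = s_d/√n = 56.7/√59 = 7.3817.
z* = 2.576; margin of error = 2.576 × 7.3817 = 19.0153.
-43.6 ± 19.0153 → (-62.62, -24.58).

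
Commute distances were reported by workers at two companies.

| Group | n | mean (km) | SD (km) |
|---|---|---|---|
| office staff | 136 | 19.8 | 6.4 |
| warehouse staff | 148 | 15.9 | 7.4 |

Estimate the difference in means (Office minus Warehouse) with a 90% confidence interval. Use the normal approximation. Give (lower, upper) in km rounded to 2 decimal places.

Per-group SEs: s₁/√n₁ = 6.4/√136 = 0.5488, s₂/√n₂ = 7.4/√148 = 0.6083.
Unpooled SE of the difference: √(0.30118144 + 0.37002889) = 0.8193.
Margin of error = z* · SE = 1.645 × 0.8193 = 1.3477.
x̄₁ − x̄₂ = 19.8 − 15.9 = 3.9000.
CI: 3.9000 ± 1.3477 = (2.55, 5.25).

(2.55, 5.25)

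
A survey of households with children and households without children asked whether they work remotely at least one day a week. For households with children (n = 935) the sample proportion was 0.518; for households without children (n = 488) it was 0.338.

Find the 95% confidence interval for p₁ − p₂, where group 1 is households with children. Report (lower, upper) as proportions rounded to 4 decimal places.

Each SE is √(p̂(1−p̂)/n): √(0.5180·0.4820/935) = 0.01634 and √(0.3380·0.6620/488) = 0.02141.
SE(p̂₁ − p̂₂) = √(SE₁² + SE₂²) = √(0.0002669956 + 0.0004583881) = 0.02693, since the two samples are independent.
At 95% confidence z* = 1.960; margin = 1.960 × 0.02693 = 0.05278.
The difference is 0.5180 − 0.3380 = 0.1800, so the interval is 0.1800 ± 0.05278 = (0.1272, 0.2328).

(0.1272, 0.2328)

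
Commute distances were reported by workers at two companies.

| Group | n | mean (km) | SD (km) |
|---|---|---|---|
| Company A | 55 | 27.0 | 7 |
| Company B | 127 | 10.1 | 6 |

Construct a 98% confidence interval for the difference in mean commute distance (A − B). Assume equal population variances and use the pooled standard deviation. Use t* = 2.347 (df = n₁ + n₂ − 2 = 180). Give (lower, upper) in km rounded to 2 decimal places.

(14.51, 19.29)

Pooled variance s_p² = [54·7² + 126·6²] / (55+127−2) = 39.9000, so s_p = 6.3166.
SE_diff = s_p·√(1/n₁ + 1/n₂) = 6.3166·√(1/55 + 1/127) = 1.0196.
t* = 2.347; margin = 2.347 × 1.0196 = 2.3930.
Difference = 27.0 − 10.1 = 16.9000.
16.9000 ± 2.3930 → (14.51, 19.29).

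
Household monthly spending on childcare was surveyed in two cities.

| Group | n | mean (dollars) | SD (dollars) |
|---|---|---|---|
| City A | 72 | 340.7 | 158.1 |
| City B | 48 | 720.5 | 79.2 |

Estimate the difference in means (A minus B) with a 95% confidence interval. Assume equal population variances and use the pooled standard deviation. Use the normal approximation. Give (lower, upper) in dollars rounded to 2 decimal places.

s_p = √[((n₁−1)s₁² + (n₂−1)s₂²)/(n₁+n₂−2)] = √[(71·158.1² + 47·79.2²)/118] = 132.4317.
SE = 132.4317·√(1/72 + 1/48) = 24.6772.
With z* = 1.960, margin = 1.960 × 24.6772 = 48.3673.
x̄₁ − x̄₂ = 340.7 − 720.5 = -379.8000; interval -379.8000 ± 48.3673 = (-428.17, -331.43).

(-428.17, -331.43)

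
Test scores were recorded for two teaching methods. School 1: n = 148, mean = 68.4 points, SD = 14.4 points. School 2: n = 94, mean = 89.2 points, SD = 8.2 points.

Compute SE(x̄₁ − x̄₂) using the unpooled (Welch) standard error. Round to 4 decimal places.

SE₁ = s₁/√n₁ = 14.4/√148 = 1.1837; SE₂ = 8.2/√94 = 0.8458.
Independent samples, unequal variances: SE_diff = √(SE₁² + SE₂²) = √(1.40114569 + 0.71537764) = 1.4548.

1.4548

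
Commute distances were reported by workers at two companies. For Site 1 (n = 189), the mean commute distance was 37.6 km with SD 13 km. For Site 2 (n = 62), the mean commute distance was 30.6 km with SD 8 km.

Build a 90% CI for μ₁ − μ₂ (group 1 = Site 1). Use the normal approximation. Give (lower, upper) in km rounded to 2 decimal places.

(4.72, 9.28)

Standard errors of each mean: 13/√189 = 0.9456 and 8/√62 = 1.0160.
SE(x̄₁ − x̄₂) = √(0.9456² + 1.0160²) = 1.3880 for independent samples with unequal variances.
With z* = 1.645, the margin is 1.645 × 1.3880 = 2.2833.
x̄₁ − x̄₂ = 37.6 − 30.6 = 7.0000; the interval is 7.0000 ± 2.2833 = (4.72, 9.28).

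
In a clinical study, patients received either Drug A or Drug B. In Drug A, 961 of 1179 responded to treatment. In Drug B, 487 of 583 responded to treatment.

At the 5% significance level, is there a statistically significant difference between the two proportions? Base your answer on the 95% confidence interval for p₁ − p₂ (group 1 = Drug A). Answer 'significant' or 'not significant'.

Sample proportions: 961/1179 = 0.8151, 487/583 = 0.8353.
Each SE is √(p̂(1−p̂)/n): √(0.8151·0.1849/1179) = 0.01131 and √(0.8353·0.1647/583) = 0.01536.
SE(p̂₁ − p̂₂) = √(SE₁² + SE₂²) = √(0.0001279161 + 0.0002359296) = 0.01907, since the two samples are independent.
At 95% confidence z* = 1.960; margin = 1.960 × 0.01907 = 0.03738.
The difference is 0.8151 − 0.8353 = -0.0202, so the interval is -0.0202 ± 0.03738 = (-0.05758, 0.01718).
The interval (-0.05758, 0.01718) contains 0, so the difference is not significant.

not significant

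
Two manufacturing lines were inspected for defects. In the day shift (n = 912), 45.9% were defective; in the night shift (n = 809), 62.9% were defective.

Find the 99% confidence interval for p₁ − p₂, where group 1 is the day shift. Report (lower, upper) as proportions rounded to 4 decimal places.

(-0.2310, -0.1090)

Each SE is √(p̂(1−p̂)/n): √(0.4590·0.5410/912) = 0.01650 and √(0.6290·0.3710/809) = 0.01698.
SE(p̂₁ − p̂₂) = √(SE₁² + SE₂²) = √(0.00027225 + 0.0002883204) = 0.02368, since the two samples are independent.
At 99% confidence z* = 2.576; margin = 2.576 × 0.02368 = 0.06100.
The difference is 0.4590 − 0.6290 = -0.1700, so the interval is -0.1700 ± 0.06100 = (-0.2310, -0.1090).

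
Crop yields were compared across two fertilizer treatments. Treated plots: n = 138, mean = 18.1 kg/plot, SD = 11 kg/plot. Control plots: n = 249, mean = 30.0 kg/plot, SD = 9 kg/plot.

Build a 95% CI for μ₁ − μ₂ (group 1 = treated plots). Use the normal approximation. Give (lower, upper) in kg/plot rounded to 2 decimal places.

(-14.05, -9.75)

SE₁ = s₁/√n₁ = 11/√138 = 0.9364; SE₂ = 9/√249 = 0.5704.
Independent samples, unequal variances: SE_diff = √(SE₁² + SE₂²) = √(0.87684496 + 0.32535616) = 1.0964.
z* = 1.960, so margin of error = 1.960 × 1.0964 = 2.1489.
Difference in means = 18.1 − 30.0 = -11.9000.
-11.9000 ± 2.1489 → (-14.05, -9.75).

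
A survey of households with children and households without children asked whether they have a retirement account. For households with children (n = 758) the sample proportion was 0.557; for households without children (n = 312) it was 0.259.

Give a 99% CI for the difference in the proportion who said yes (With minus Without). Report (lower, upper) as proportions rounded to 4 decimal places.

SE₁ = √(p̂₁(1−p̂₁)/n₁) = √(0.5570·0.4430/758) = 0.01804; SE₂ = √(0.2590·0.7410/312) = 0.02480.
Independent samples: SE of the difference = √(SE₁² + SE₂²) = √(0.0003254416 + 0.00061504) = 0.03067.
z* for 99% confidence is 2.576, so the margin of error is 2.576 × 0.03067 = 0.07901.
Point estimate p̂₁ − p̂₂ = 0.5570 − 0.2590 = 0.2980.
0.2980 ± 0.07901 → (0.2190, 0.3770).

(0.2190, 0.3770)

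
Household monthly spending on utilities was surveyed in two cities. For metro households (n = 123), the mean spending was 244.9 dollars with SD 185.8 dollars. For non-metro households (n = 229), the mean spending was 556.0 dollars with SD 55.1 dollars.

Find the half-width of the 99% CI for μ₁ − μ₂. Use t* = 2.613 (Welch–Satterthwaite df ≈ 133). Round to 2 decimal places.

44.80

SE₁ = s₁/√n₁ = 185.8/√123 = 16.7530; SE₂ = 55.1/√229 = 3.6411.
Independent samples, unequal variances: SE_diff = √(SE₁² + SE₂²) = √(280.663009 + 13.25760921) = 17.1441.
t* = 2.613, so margin of error = 2.613 × 17.1441 = 44.7975.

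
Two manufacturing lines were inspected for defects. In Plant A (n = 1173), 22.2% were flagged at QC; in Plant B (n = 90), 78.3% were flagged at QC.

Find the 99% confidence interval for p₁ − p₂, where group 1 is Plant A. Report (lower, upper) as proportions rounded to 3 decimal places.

(-0.677, -0.445)

SE₁ = √(p̂₁(1−p̂₁)/n₁) = √(0.2220·0.7780/1173) = 0.01213; SE₂ = √(0.7830·0.2170/90) = 0.04345.
Independent samples: SE of the difference = √(SE₁² + SE₂²) = √(0.0001471369 + 0.0018879025) = 0.04511.
z* for 99% confidence is 2.576, so the margin of error is 2.576 × 0.04511 = 0.11620.
Point estimate p̂₁ − p̂₂ = 0.2220 − 0.7830 = -0.5610.
-0.5610 ± 0.11620 → (-0.677, -0.445).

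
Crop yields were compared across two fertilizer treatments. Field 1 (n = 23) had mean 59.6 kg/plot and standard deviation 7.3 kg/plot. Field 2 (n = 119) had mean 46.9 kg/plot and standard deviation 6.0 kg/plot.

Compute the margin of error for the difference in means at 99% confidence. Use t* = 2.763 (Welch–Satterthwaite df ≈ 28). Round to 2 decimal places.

4.47

SE₁ = s₁/√n₁ = 7.3/√23 = 1.5222; SE₂ = 6.0/√119 = 0.5500.
Independent samples, unequal variances: SE_diff = √(SE₁² + SE₂²) = √(2.31709284 + 0.3025) = 1.6185.
t* = 2.763, so margin of error = 2.763 × 1.6185 = 4.4719.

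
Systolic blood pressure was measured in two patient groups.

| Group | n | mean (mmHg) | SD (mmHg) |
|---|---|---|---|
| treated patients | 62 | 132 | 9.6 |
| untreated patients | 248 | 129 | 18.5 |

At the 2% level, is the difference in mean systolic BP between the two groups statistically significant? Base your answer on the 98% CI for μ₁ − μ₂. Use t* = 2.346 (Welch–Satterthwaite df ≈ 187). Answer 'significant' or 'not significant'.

not significant

Standard errors of each mean: 9.6/√62 = 1.2192 and 18.5/√248 = 1.1748.
SE(x̄₁ − x̄₂) = √(1.2192² + 1.1748²) = 1.6931 for independent samples with unequal variances.
With t* = 2.346, the margin is 2.346 × 1.6931 = 3.9720.
x̄₁ − x̄₂ = 132 − 129 = 3.0000; the interval is 3.0000 ± 3.9720 = (-0.9720, 6.9720).
The interval (-0.9720, 6.9720) contains 0, so the difference is not significant.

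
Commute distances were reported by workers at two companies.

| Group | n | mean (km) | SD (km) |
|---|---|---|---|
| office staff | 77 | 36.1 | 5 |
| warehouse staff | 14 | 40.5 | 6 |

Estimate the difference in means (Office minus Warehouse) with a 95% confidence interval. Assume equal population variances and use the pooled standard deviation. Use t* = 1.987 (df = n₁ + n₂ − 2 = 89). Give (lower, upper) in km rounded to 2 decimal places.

(-7.38, -1.42)

Pooled variance s_p² = [76·5² + 13·6²] / (77+14−2) = 26.6067, so s_p = 5.1582.
SE_diff = s_p·√(1/n₁ + 1/n₂) = 5.1582·√(1/77 + 1/14) = 1.4987.
t* = 1.987; margin = 1.987 × 1.4987 = 2.9779.
Difference = 36.1 − 40.5 = -4.4000.
-4.4000 ± 2.9779 → (-7.38, -1.42).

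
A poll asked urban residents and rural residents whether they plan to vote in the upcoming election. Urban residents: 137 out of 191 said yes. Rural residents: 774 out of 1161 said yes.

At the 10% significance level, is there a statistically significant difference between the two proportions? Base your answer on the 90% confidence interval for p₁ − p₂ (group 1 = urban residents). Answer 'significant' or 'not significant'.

p̂₁ = 137/191 = 0.7173 and p̂₂ = 774/1161 = 0.6667.
SE₁ = √(p̂₁(1−p̂₁)/n₁) = √(0.7173·0.2827/191) = 0.03258; SE₂ = √(0.6667·0.3333/1161) = 0.01383.
Independent samples: SE of the difference = √(SE₁² + SE₂²) = √(0.0010614564 + 0.0001912689) = 0.03539.
z* for 90% confidence is 1.645, so the margin of error is 1.645 × 0.03539 = 0.05822.
Point estimate p̂₁ − p̂₂ = 0.7173 − 0.6667 = 0.0506.
0.0506 ± 0.05822 → (-0.00762, 0.10882).
The interval (-0.00762, 0.10882) contains 0, so the difference is not significant.

not significant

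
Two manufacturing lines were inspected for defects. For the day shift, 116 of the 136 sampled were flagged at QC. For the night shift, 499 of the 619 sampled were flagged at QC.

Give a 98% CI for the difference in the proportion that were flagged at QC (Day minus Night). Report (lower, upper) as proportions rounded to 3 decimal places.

(-0.033, 0.127)

p̂₁ = 116/136 = 0.8529 and p̂₂ = 499/619 = 0.8061.
SE₁ = √(p̂₁(1−p̂₁)/n₁) = √(0.8529·0.1471/136) = 0.03037; SE₂ = √(0.8061·0.1939/619) = 0.01589.
Independent samples: SE of the difference = √(SE₁² + SE₂²) = √(0.0009223369 + 0.0002524921) = 0.03428.
z* for 98% confidence is 2.326, so the margin of error is 2.326 × 0.03428 = 0.07974.
Point estimate p̂₁ − p̂₂ = 0.8529 − 0.8061 = 0.0468.
0.0468 ± 0.07974 → (-0.033, 0.127).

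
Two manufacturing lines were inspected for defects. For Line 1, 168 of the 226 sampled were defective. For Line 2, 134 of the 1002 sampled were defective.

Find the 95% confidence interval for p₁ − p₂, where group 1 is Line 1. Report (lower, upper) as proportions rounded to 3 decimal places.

(0.549, 0.670)

p̂₁ = 168/226 = 0.7434 and p̂₂ = 134/1002 = 0.1337.
SE₁ = √(p̂₁(1−p̂₁)/n₁) = √(0.7434·0.2566/226) = 0.02905; SE₂ = √(0.1337·0.8663/1002) = 0.01075.
Independent samples: SE of the difference = √(SE₁² + SE₂²) = √(0.0008439025 + 0.0001155625) = 0.03098.
z* for 95% confidence is 1.960, so the margin of error is 1.960 × 0.03098 = 0.06072.
Point estimate p̂₁ − p̂₂ = 0.7434 − 0.1337 = 0.6097.
0.6097 ± 0.06072 → (0.549, 0.670).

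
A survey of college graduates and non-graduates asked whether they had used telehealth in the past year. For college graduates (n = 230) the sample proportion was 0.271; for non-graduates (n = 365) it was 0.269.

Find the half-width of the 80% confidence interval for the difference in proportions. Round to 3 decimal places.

The two standard errors are √(0.2710×0.7290/230) = 0.02931 and √(0.2690×0.7310/365) = 0.02321.
Because the samples are independent, SE_diff = √(0.02931² + 0.02321²) = 0.03739.
Using z* = 1.282 for 80%, ME = 1.282 × 0.03739 = 0.04793.

0.048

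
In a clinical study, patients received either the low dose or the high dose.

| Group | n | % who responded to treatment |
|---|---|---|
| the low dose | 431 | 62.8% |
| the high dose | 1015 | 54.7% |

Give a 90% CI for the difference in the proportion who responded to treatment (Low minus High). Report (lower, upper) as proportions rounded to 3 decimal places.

(0.035, 0.127)

Each SE is √(p̂(1−p̂)/n): √(0.6280·0.3720/431) = 0.02328 and √(0.5470·0.4530/1015) = 0.01562.
SE(p̂₁ − p̂₂) = √(SE₁² + SE₂²) = √(0.0005419584 + 0.0002439844) = 0.02803, since the two samples are independent.
At 90% confidence z* = 1.645; margin = 1.645 × 0.02803 = 0.04611.
The difference is 0.6280 − 0.5470 = 0.0810, so the interval is 0.0810 ± 0.04611 = (0.035, 0.127).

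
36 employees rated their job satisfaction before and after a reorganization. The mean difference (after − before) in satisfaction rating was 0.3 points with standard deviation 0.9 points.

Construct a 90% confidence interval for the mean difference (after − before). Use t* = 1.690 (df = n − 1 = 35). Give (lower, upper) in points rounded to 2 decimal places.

(0.05, 0.55)

Paired design: SE = s_d/√n = 0.9/√36 = 0.1500.
t* = 1.690; margin of error = 1.690 × 0.1500 = 0.2535.
0.3 ± 0.2535 → (0.05, 0.55).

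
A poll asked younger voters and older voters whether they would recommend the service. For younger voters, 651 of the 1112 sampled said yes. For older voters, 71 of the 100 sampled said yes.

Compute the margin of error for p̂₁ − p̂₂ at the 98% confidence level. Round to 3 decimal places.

p̂₁ = 651/1112 = 0.5854 and p̂₂ = 71/100 = 0.7100.
SE₁ = √(p̂₁(1−p̂₁)/n₁) = √(0.5854·0.4146/1112) = 0.01477; SE₂ = √(0.7100·0.2900/100) = 0.04538.
Independent samples: SE of the difference = √(SE₁² + SE₂²) = √(0.0002181529 + 0.0020593444) = 0.04772.
z* for 98% confidence is 2.326, so the margin of error is 2.326 × 0.04772 = 0.11100.

0.111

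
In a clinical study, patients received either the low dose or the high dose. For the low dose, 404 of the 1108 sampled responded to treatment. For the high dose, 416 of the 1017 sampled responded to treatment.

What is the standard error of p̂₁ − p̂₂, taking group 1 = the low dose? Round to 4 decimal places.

Sample proportions: 404/1108 = 0.3646, 416/1017 = 0.4090.
Each SE is √(p̂(1−p̂)/n): √(0.3646·0.6354/1108) = 0.01446 and √(0.4090·0.5910/1017) = 0.01542.
SE(p̂₁ − p̂₂) = √(SE₁² + SE₂²) = √(0.0002090916 + 0.0002377764) = 0.02114, since the two samples are independent.

0.0211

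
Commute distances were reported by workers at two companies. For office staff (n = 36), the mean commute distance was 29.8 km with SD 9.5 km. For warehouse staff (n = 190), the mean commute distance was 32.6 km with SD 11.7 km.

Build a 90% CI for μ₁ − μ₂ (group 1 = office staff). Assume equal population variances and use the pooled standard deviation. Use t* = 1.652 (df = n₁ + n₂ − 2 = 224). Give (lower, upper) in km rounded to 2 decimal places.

(-6.22, 0.62)

Pooled variance s_p² = [35·9.5² + 189·11.7²] / (36+190−2) = 129.6025, so s_p = 11.3843.
SE_diff = s_p·√(1/n₁ + 1/n₂) = 11.3843·√(1/36 + 1/190) = 2.0693.
t* = 1.652; margin = 1.652 × 2.0693 = 3.4185.
Difference = 29.8 − 32.6 = -2.8000.
-2.8000 ± 3.4185 → (-6.22, 0.62).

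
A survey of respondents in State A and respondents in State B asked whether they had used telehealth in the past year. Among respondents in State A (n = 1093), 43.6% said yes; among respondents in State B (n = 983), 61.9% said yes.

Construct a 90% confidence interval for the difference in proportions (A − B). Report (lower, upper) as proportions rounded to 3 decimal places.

(-0.218, -0.148)

Each SE is √(p̂(1−p̂)/n): √(0.4360·0.5640/1093) = 0.01500 and √(0.6190·0.3810/983) = 0.01549.
SE(p̂₁ − p̂₂) = √(SE₁² + SE₂²) = √(0.000225 + 0.0002399401) = 0.02156, since the two samples are independent.
At 90% confidence z* = 1.645; margin = 1.645 × 0.02156 = 0.03547.
The difference is 0.4360 − 0.6190 = -0.1830, so the interval is -0.1830 ± 0.03547 = (-0.218, -0.148).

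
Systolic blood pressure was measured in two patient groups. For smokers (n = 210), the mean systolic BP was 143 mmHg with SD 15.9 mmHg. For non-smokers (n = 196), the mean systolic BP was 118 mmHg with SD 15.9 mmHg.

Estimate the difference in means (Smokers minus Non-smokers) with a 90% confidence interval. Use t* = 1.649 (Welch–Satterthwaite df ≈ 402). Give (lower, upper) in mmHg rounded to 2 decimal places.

SE₁ = s₁/√n₁ = 15.9/√210 = 1.0972; SE₂ = 15.9/√196 = 1.1357.
Independent samples, unequal variances: SE_diff = √(SE₁² + SE₂²) = √(1.20384784 + 1.28981449) = 1.5791.
t* = 1.649, so margin of error = 1.649 × 1.5791 = 2.6039.
Difference in means = 143 − 118 = 25.0000.
25.0000 ± 2.6039 → (22.40, 27.60).

(22.40, 27.60)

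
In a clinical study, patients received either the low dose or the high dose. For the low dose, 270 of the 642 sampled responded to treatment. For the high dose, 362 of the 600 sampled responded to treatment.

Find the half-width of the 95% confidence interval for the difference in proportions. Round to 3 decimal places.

First, p̂₁ = 270/642 = 0.4206; p̂₂ = 362/600 = 0.6033.
The two standard errors are √(0.4206×0.5794/642) = 0.01948 and √(0.6033×0.3967/600) = 0.01997.
Because the samples are independent, SE_diff = √(0.01948² + 0.01997²) = 0.02790.
Using z* = 1.960 for 95%, ME = 1.960 × 0.02790 = 0.05468.

0.055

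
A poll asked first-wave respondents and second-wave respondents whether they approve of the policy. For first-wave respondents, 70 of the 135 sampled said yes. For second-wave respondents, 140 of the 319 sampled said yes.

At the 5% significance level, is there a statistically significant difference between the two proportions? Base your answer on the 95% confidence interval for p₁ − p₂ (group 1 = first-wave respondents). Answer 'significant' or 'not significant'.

p̂₁ = 70/135 = 0.5185 and p̂₂ = 140/319 = 0.4389.
SE₁ = √(p̂₁(1−p̂₁)/n₁) = √(0.5185·0.4815/135) = 0.04300; SE₂ = √(0.4389·0.5611/319) = 0.02778.
Independent samples: SE of the difference = √(SE₁² + SE₂²) = √(0.001849 + 0.0007717284) = 0.05119.
z* for 95% confidence is 1.960, so the margin of error is 1.960 × 0.05119 = 0.10033.
Point estimate p̂₁ − p̂₂ = 0.5185 − 0.4389 = 0.0796.
0.0796 ± 0.10033 → (-0.02073, 0.17993).
The interval (-0.02073, 0.17993) contains 0, so the difference is not significant.

not significant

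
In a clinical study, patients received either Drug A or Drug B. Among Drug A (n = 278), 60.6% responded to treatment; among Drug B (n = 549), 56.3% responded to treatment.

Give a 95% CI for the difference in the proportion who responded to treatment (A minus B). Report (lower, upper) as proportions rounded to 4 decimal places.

SE₁ = √(p̂₁(1−p̂₁)/n₁) = √(0.6060·0.3940/278) = 0.02931; SE₂ = √(0.5630·0.4370/549) = 0.02117.
Independent samples: SE of the difference = √(SE₁² + SE₂²) = √(0.0008590761 + 0.0004481689) = 0.03616.
z* for 95% confidence is 1.960, so the margin of error is 1.960 × 0.03616 = 0.07087.
Point estimate p̂₁ − p̂₂ = 0.6060 − 0.5630 = 0.0430.
0.0430 ± 0.07087 → (-0.0279, 0.1139).

(-0.0279, 0.1139)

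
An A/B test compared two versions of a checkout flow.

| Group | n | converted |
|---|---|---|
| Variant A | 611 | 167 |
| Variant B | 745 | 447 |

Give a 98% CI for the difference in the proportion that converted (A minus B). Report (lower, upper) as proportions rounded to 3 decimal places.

p̂₁ = 167/611 = 0.2733 and p̂₂ = 447/745 = 0.6000.
SE₁ = √(p̂₁(1−p̂₁)/n₁) = √(0.2733·0.7267/611) = 0.01803; SE₂ = √(0.6000·0.4000/745) = 0.01795.
Independent samples: SE of the difference = √(SE₁² + SE₂²) = √(0.0003250809 + 0.0003222025) = 0.02544.
z* for 98% confidence is 2.326, so the margin of error is 2.326 × 0.02544 = 0.05917.
Point estimate p̂₁ − p̂₂ = 0.2733 − 0.6000 = -0.3267.
-0.3267 ± 0.05917 → (-0.386, -0.268).

(-0.386, -0.268)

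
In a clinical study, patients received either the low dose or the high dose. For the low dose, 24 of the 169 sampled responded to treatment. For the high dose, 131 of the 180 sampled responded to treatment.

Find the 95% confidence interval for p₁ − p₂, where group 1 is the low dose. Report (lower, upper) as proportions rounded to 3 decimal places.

(-0.669, -0.502)

First, p̂₁ = 24/169 = 0.1420; p̂₂ = 131/180 = 0.7278.
The two standard errors are √(0.1420×0.8580/169) = 0.02685 and √(0.7278×0.2722/180) = 0.03318.
Because the samples are independent, SE_diff = √(0.02685² + 0.03318²) = 0.04268.
Using z* = 1.960 for 95%, ME = 1.960 × 0.04268 = 0.08365.
p̂₁ − p̂₂ = -0.5858; interval -0.5858 ± 0.08365 gives (-0.669, -0.502).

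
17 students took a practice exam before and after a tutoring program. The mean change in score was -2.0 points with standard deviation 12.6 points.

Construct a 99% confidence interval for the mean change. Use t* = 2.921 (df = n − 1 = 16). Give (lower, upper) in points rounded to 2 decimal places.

This is a matched-pairs design, so SE = s_d/√n = 12.6/√17 = 3.0559.
Margin = 2.921 × 3.0559 = 8.9263; the interval is -2.0 ± 8.9263 = (-10.93, 6.93).

(-10.93, 6.93)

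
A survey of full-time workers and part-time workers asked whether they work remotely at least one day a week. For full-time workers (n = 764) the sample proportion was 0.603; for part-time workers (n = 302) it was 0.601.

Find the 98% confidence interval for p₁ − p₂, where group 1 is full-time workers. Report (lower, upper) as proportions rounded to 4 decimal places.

(-0.0754, 0.0794)

SE₁ = √(p̂₁(1−p̂₁)/n₁) = √(0.6030·0.3970/764) = 0.01770; SE₂ = √(0.6010·0.3990/302) = 0.02818.
Independent samples: SE of the difference = √(SE₁² + SE₂²) = √(0.00031329 + 0.0007941124) = 0.03328.
z* for 98% confidence is 2.326, so the margin of error is 2.326 × 0.03328 = 0.07741.
Point estimate p̂₁ − p̂₂ = 0.6030 − 0.6010 = 0.0020.
0.0020 ± 0.07741 → (-0.0754, 0.0794).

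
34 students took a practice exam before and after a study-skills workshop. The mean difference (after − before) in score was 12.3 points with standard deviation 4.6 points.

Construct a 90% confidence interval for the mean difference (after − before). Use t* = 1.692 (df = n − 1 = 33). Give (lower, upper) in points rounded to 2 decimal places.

(10.97, 13.63)

This is a matched-pairs design, so SE = s_d/√n = 4.6/√34 = 0.7889.
Margin = 1.692 × 0.7889 = 1.3348; the interval is 12.3 ± 1.3348 = (10.97, 13.63).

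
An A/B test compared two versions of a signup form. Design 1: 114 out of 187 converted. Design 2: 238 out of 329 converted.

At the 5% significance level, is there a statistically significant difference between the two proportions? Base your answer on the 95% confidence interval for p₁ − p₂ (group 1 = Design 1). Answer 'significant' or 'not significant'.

p̂₁ = 114/187 = 0.6096 and p̂₂ = 238/329 = 0.7234.
SE₁ = √(p̂₁(1−p̂₁)/n₁) = √(0.6096·0.3904/187) = 0.03567; SE₂ = √(0.7234·0.2766/329) = 0.02466.
Independent samples: SE of the difference = √(SE₁² + SE₂²) = √(0.0012723489 + 0.0006081156) = 0.04336.
z* for 95% confidence is 1.960, so the margin of error is 1.960 × 0.04336 = 0.08499.
Point estimate p̂₁ − p̂₂ = 0.6096 − 0.7234 = -0.1138.
-0.1138 ± 0.08499 → (-0.19879, -0.02881).
The interval (-0.19879, -0.02881) does not contain 0, so the difference is significant.

significant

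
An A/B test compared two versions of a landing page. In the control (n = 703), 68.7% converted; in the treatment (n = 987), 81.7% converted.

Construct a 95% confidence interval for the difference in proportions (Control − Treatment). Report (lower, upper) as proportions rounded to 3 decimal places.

Each SE is √(p̂(1−p̂)/n): √(0.6870·0.3130/703) = 0.01749 and √(0.8170·0.1830/987) = 0.01231.
SE(p̂₁ − p̂₂) = √(SE₁² + SE₂²) = √(0.0003059001 + 0.0001515361) = 0.02139, since the two samples are independent.
At 95% confidence z* = 1.960; margin = 1.960 × 0.02139 = 0.04192.
The difference is 0.6870 − 0.8170 = -0.1300, so the interval is -0.1300 ± 0.04192 = (-0.172, -0.088).

(-0.172, -0.088)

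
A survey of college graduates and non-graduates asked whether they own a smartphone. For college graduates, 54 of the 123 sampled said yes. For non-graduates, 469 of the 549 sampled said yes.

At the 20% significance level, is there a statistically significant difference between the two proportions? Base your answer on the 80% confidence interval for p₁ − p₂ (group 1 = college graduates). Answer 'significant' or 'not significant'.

First, p̂₁ = 54/123 = 0.4390; p̂₂ = 469/549 = 0.8543.
The two standard errors are √(0.4390×0.5610/123) = 0.04475 and √(0.8543×0.1457/549) = 0.01506.
Because the samples are independent, SE_diff = √(0.04475² + 0.01506²) = 0.04722.
Using z* = 1.282 for 80%, ME = 1.282 × 0.04722 = 0.06054.
p̂₁ − p̂₂ = -0.4153; interval -0.4153 ± 0.06054 gives (-0.47584, -0.35476).
The interval (-0.47584, -0.35476) does not contain 0, so the difference is significant.

significant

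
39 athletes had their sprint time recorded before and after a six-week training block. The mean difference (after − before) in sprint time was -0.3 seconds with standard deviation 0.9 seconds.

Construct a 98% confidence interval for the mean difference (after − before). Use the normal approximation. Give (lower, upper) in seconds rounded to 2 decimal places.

(-0.64, 0.04)

Paired design: SE = s_d/√n = 0.9/√39 = 0.1441.
z* = 2.326; margin of error = 2.326 × 0.1441 = 0.3352.
-0.3 ± 0.3352 → (-0.64, 0.04).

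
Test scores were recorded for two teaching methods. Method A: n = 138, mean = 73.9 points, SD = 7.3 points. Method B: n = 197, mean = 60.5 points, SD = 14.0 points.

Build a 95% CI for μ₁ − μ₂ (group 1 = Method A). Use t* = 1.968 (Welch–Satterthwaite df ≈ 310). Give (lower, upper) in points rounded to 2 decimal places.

Per-group SEs: s₁/√n₁ = 7.3/√138 = 0.6214, s₂/√n₂ = 14.0/√197 = 0.9975.
Unpooled SE of the difference: √(0.38613796 + 0.99500625) = 1.1752.
Margin of error = t* · SE = 1.968 × 1.1752 = 2.3128.
x̄₁ − x̄₂ = 73.9 − 60.5 = 13.4000.
CI: 13.4000 ± 2.3128 = (11.09, 15.71).

(11.09, 15.71)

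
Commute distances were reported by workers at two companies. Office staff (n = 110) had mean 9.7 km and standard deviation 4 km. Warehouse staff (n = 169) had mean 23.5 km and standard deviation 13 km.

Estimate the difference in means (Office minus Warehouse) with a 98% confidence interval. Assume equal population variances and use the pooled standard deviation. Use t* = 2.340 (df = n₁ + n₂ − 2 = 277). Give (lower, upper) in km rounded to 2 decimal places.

Pooled variance s_p² = [109·4² + 168·13²] / (110+169−2) = 108.7942, so s_p = 10.4304.
SE_diff = s_p·√(1/n₁ + 1/n₂) = 10.4304·√(1/110 + 1/169) = 1.2778.
t* = 2.340; margin = 2.340 × 1.2778 = 2.9901.
Difference = 9.7 − 23.5 = -13.8000.
-13.8000 ± 2.9901 → (-16.79, -10.81).

(-16.79, -10.81)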